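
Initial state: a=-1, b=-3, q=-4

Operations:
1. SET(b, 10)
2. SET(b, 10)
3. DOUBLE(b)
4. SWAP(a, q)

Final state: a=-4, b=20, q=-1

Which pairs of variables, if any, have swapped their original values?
(q, a)

Comparing initial and final values:
b: -3 → 20
q: -4 → -1
a: -1 → -4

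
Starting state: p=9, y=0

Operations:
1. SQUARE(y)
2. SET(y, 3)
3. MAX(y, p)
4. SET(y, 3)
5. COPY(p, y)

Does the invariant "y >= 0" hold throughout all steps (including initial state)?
Yes

The invariant holds at every step.

State at each step:
Initial: p=9, y=0
After step 1: p=9, y=0
After step 2: p=9, y=3
After step 3: p=9, y=9
After step 4: p=9, y=3
After step 5: p=3, y=3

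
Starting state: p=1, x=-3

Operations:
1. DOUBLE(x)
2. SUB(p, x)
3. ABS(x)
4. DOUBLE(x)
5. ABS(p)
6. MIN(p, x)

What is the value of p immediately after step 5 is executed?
p = 7

Tracing p through execution:
Initial: p = 1
After step 1 (DOUBLE(x)): p = 1
After step 2 (SUB(p, x)): p = 7
After step 3 (ABS(x)): p = 7
After step 4 (DOUBLE(x)): p = 7
After step 5 (ABS(p)): p = 7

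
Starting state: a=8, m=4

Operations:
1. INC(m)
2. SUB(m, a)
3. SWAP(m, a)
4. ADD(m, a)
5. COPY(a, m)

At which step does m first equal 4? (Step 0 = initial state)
Step 0

Tracing m:
Initial: m = 4 ← first occurrence
After step 1: m = 5
After step 2: m = -3
After step 3: m = 8
After step 4: m = 5
After step 5: m = 5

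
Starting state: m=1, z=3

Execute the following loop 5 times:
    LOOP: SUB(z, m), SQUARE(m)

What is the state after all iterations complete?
m=1, z=-2

Iteration trace:
Start: m=1, z=3
After iteration 1: m=1, z=2
After iteration 2: m=1, z=1
After iteration 3: m=1, z=0
After iteration 4: m=1, z=-1
After iteration 5: m=1, z=-2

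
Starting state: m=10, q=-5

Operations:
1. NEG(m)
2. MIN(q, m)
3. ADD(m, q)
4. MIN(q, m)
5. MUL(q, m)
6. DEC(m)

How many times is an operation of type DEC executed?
1

Counting DEC operations:
Step 6: DEC(m) ← DEC
Total: 1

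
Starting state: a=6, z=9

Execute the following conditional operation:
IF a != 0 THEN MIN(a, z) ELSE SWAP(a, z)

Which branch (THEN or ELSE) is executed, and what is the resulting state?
Branch: THEN, Final state: a=6, z=9

Evaluating condition: a != 0
a = 6
Condition is True, so THEN branch executes
After MIN(a, z): a=6, z=9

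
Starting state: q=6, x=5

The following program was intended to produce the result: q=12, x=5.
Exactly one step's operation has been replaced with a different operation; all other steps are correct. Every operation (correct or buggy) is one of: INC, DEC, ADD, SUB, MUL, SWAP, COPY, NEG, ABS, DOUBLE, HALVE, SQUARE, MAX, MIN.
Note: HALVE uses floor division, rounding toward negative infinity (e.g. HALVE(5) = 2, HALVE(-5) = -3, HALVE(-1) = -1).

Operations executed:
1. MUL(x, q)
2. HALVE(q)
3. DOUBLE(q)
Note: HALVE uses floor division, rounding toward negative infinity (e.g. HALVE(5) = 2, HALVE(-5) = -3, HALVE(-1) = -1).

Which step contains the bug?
Step 1

Trace with buggy code:
Initial: q=6, x=5
After step 1: q=6, x=30
After step 2: q=3, x=30
After step 3: q=6, x=30
Actual final q=6, x=30 ≠ expected q=12, x=5.
Step 1 is the only position where a single-operation replacement can produce the expected result.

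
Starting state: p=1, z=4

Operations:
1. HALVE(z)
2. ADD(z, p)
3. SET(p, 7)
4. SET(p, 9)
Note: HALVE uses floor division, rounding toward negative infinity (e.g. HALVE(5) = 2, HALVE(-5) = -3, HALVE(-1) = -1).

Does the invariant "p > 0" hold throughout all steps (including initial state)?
Yes

The invariant holds at every step.

State at each step:
Initial: p=1, z=4
After step 1: p=1, z=2
After step 2: p=1, z=3
After step 3: p=7, z=3
After step 4: p=9, z=3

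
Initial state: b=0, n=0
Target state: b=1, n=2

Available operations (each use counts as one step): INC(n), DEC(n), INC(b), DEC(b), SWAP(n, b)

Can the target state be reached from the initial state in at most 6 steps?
Yes

Path (3 steps): INC(n) → INC(n) → INC(b)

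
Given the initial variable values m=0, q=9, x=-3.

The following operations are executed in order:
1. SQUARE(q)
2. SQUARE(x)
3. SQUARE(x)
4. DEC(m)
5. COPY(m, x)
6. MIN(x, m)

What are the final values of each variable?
{m: 81, q: 81, x: 81}

Step-by-step execution:
Initial: m=0, q=9, x=-3
After step 1 (SQUARE(q)): m=0, q=81, x=-3
After step 2 (SQUARE(x)): m=0, q=81, x=9
After step 3 (SQUARE(x)): m=0, q=81, x=81
After step 4 (DEC(m)): m=-1, q=81, x=81
After step 5 (COPY(m, x)): m=81, q=81, x=81
After step 6 (MIN(x, m)): m=81, q=81, x=81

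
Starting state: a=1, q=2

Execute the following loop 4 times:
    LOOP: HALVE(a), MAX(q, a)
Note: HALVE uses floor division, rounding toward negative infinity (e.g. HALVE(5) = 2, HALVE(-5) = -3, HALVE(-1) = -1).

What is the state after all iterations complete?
a=0, q=2

Iteration trace:
Start: a=1, q=2
After iteration 1: a=0, q=2
After iteration 2: a=0, q=2
After iteration 3: a=0, q=2
After iteration 4: a=0, q=2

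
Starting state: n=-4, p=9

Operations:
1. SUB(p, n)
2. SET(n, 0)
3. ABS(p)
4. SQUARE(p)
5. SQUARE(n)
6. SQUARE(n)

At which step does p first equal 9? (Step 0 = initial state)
Step 0

Tracing p:
Initial: p = 9 ← first occurrence
After step 1: p = 13
After step 2: p = 13
After step 3: p = 13
After step 4: p = 169
After step 5: p = 169
After step 6: p = 169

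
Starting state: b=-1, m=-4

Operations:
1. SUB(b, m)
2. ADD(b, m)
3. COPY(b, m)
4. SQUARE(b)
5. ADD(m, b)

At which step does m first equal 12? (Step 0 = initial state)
Step 5

Tracing m:
Initial: m = -4
After step 1: m = -4
After step 2: m = -4
After step 3: m = -4
After step 4: m = -4
After step 5: m = 12 ← first occurrence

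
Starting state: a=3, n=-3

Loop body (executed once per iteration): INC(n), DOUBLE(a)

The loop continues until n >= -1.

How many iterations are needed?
2

Tracing iterations:
Initial: a=3, n=-3
After iteration 1: a=6, n=-2
After iteration 2: a=12, n=-1
n >= -1 now holds, so the loop exits after 2 iterations.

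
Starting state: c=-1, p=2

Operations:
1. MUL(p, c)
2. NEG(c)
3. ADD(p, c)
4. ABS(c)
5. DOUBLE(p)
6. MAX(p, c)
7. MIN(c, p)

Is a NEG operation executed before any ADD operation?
Yes

First NEG: step 2
First ADD: step 3
Since 2 < 3, NEG comes first.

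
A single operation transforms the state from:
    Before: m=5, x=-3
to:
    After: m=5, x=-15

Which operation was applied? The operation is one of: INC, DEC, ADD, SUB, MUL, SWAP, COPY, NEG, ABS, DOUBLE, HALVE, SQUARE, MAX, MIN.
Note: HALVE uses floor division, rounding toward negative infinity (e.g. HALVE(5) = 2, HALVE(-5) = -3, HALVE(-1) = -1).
MUL(x, m)

Analyzing the change:
Before: m=5, x=-3
After: m=5, x=-15
Variable x changed from -3 to -15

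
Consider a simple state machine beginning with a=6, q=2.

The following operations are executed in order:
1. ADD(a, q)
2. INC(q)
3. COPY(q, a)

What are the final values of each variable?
{a: 8, q: 8}

Step-by-step execution:
Initial: a=6, q=2
After step 1 (ADD(a, q)): a=8, q=2
After step 2 (INC(q)): a=8, q=3
After step 3 (COPY(q, a)): a=8, q=8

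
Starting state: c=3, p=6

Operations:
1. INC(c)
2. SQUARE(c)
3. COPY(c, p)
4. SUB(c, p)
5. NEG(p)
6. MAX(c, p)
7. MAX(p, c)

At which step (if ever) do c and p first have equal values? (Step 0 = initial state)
Step 3

c and p first become equal after step 3.

Comparing values at each step:
Initial: c=3, p=6
After step 1: c=4, p=6
After step 2: c=16, p=6
After step 3: c=6, p=6 ← equal!
After step 4: c=0, p=6
After step 5: c=0, p=-6
After step 6: c=0, p=-6
After step 7: c=0, p=0 ← equal!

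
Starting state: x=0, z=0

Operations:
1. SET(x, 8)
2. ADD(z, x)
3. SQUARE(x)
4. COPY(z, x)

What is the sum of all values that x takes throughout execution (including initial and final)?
144

Values of x at each step:
Initial: x = 0
After step 1: x = 8
After step 2: x = 8
After step 3: x = 64
After step 4: x = 64
Sum = 0 + 8 + 8 + 64 + 64 = 144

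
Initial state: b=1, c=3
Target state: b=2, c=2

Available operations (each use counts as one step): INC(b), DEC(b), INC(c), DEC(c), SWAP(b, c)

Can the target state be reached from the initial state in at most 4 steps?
Yes

Path (2 steps): INC(b) → DEC(c)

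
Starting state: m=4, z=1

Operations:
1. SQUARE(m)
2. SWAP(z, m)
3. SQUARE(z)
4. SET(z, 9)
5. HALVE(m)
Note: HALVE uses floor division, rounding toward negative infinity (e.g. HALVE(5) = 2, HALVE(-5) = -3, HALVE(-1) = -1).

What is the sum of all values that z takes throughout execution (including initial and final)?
292

Values of z at each step:
Initial: z = 1
After step 1: z = 1
After step 2: z = 16
After step 3: z = 256
After step 4: z = 9
After step 5: z = 9
Sum = 1 + 1 + 16 + 256 + 9 + 9 = 292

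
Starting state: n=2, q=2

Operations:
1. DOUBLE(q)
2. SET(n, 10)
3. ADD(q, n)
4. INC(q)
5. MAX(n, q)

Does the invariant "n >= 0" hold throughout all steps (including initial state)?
Yes

The invariant holds at every step.

State at each step:
Initial: n=2, q=2
After step 1: n=2, q=4
After step 2: n=10, q=4
After step 3: n=10, q=14
After step 4: n=10, q=15
After step 5: n=15, q=15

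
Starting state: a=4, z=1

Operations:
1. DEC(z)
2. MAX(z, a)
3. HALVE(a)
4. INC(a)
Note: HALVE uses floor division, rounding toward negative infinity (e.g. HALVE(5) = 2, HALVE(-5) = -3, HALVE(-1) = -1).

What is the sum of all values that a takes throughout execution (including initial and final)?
17

Values of a at each step:
Initial: a = 4
After step 1: a = 4
After step 2: a = 4
After step 3: a = 2
After step 4: a = 3
Sum = 4 + 4 + 4 + 2 + 3 = 17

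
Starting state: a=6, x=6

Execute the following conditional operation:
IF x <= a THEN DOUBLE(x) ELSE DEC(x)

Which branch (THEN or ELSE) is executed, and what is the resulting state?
Branch: THEN, Final state: a=6, x=12

Evaluating condition: x <= a
x = 6, a = 6
Condition is True, so THEN branch executes
After DOUBLE(x): a=6, x=12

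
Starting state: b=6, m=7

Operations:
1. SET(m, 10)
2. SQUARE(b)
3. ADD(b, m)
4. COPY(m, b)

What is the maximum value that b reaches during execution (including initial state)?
46

Values of b at each step:
Initial: b = 6
After step 1: b = 6
After step 2: b = 36
After step 3: b = 46 ← maximum
After step 4: b = 46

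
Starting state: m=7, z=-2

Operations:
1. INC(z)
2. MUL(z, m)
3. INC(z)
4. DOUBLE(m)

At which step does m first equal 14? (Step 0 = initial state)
Step 4

Tracing m:
Initial: m = 7
After step 1: m = 7
After step 2: m = 7
After step 3: m = 7
After step 4: m = 14 ← first occurrence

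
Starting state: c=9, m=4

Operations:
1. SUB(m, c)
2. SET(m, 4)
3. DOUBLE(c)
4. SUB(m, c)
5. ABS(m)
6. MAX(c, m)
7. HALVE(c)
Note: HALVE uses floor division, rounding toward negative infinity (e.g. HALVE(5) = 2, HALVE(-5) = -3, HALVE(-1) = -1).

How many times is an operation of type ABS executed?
1

Counting ABS operations:
Step 5: ABS(m) ← ABS
Total: 1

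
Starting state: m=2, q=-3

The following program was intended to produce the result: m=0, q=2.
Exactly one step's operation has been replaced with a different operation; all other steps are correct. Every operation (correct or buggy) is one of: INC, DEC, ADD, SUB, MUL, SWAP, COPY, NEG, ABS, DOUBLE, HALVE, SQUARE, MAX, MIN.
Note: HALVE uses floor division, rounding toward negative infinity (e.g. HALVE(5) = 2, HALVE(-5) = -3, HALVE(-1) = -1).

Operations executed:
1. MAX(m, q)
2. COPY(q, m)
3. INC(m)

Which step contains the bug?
Step 3

Trace with buggy code:
Initial: m=2, q=-3
After step 1: m=2, q=-3
After step 2: m=2, q=2
After step 3: m=3, q=2
Actual final m=3, q=2 ≠ expected m=0, q=2.
Step 3 is the only position where a single-operation replacement can produce the expected result.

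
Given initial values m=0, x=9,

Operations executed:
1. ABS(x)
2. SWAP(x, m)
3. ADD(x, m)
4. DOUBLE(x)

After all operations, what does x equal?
x = 18

Tracing execution:
Step 1: ABS(x) → x = 9
Step 2: SWAP(x, m) → x = 0
Step 3: ADD(x, m) → x = 9
Step 4: DOUBLE(x) → x = 18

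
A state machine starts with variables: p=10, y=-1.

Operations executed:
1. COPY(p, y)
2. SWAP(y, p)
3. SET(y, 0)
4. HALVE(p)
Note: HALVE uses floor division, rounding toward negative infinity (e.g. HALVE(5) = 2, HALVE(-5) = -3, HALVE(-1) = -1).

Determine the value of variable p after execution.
p = -1

Tracing execution:
Step 1: COPY(p, y) → p = -1
Step 2: SWAP(y, p) → p = -1
Step 3: SET(y, 0) → p = -1
Step 4: HALVE(p) → p = -1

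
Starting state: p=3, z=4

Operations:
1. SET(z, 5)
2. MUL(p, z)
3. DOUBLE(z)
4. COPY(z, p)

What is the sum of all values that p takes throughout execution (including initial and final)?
51

Values of p at each step:
Initial: p = 3
After step 1: p = 3
After step 2: p = 15
After step 3: p = 15
After step 4: p = 15
Sum = 3 + 3 + 15 + 15 + 15 = 51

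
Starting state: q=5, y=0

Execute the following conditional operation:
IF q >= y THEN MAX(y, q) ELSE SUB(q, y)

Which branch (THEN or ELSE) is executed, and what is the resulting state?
Branch: THEN, Final state: q=5, y=5

Evaluating condition: q >= y
q = 5, y = 0
Condition is True, so THEN branch executes
After MAX(y, q): q=5, y=5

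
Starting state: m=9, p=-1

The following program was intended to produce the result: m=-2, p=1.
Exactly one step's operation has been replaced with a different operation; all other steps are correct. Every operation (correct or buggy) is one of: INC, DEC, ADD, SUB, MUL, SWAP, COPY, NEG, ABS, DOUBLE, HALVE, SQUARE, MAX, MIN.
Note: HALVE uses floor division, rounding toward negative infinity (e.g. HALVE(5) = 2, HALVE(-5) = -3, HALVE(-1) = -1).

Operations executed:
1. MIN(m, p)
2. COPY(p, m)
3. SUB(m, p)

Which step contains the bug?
Step 2

Trace with buggy code:
Initial: m=9, p=-1
After step 1: m=-1, p=-1
After step 2: m=-1, p=-1
After step 3: m=0, p=-1
Actual final m=0, p=-1 ≠ expected m=-2, p=1.
Step 2 is the only position where a single-operation replacement can produce the expected result.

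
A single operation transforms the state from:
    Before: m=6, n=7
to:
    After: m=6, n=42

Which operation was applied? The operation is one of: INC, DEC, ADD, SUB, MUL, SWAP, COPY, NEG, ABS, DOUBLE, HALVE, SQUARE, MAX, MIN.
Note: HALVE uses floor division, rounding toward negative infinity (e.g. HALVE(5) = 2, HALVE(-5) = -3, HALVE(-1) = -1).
MUL(n, m)

Analyzing the change:
Before: m=6, n=7
After: m=6, n=42
Variable n changed from 7 to 42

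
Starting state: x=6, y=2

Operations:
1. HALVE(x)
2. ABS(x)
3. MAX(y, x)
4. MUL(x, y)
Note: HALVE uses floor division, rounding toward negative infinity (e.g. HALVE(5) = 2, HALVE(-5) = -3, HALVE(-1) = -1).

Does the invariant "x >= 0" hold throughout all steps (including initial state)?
Yes

The invariant holds at every step.

State at each step:
Initial: x=6, y=2
After step 1: x=3, y=2
After step 2: x=3, y=2
After step 3: x=3, y=3
After step 4: x=9, y=3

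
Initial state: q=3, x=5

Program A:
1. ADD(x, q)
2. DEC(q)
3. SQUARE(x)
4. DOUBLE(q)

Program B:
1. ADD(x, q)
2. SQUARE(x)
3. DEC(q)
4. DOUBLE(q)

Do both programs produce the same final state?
Yes

Program A final state: q=4, x=64
Program B final state: q=4, x=64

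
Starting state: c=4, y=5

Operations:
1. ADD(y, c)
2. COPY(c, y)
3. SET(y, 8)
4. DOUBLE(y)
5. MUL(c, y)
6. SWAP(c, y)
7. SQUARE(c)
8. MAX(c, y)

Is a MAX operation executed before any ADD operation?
No

First MAX: step 8
First ADD: step 1
Since 8 > 1, ADD comes first.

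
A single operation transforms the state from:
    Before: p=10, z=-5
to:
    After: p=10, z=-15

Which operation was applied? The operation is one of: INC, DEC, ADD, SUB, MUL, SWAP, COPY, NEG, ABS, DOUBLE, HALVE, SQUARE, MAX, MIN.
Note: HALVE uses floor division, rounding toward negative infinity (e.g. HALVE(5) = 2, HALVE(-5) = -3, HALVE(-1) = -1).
SUB(z, p)

Analyzing the change:
Before: p=10, z=-5
After: p=10, z=-15
Variable z changed from -5 to -15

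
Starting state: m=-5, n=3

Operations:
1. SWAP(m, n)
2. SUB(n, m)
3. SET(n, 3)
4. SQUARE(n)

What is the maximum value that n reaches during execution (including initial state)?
9

Values of n at each step:
Initial: n = 3
After step 1: n = -5
After step 2: n = -8
After step 3: n = 3
After step 4: n = 9 ← maximum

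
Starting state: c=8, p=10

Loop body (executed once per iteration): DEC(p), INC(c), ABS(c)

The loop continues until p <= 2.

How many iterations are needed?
8

Tracing iterations:
Initial: c=8, p=10
After iteration 1: c=9, p=9
After iteration 2: c=10, p=8
After iteration 3: c=11, p=7
After iteration 4: c=12, p=6
After iteration 5: c=13, p=5
After iteration 6: c=14, p=4
After iteration 7: c=15, p=3
After iteration 8: c=16, p=2
p <= 2 now holds, so the loop exits after 8 iterations.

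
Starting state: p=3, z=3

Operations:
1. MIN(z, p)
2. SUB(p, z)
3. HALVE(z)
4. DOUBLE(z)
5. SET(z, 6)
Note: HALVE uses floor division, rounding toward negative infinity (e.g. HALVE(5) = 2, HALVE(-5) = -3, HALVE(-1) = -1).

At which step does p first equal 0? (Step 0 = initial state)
Step 2

Tracing p:
Initial: p = 3
After step 1: p = 3
After step 2: p = 0 ← first occurrence
After step 3: p = 0
After step 4: p = 0
After step 5: p = 0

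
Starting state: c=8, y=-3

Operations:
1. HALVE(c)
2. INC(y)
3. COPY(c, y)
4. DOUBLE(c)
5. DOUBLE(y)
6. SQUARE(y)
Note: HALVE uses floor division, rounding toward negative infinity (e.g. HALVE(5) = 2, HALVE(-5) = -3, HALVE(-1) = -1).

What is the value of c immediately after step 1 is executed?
c = 4

Tracing c through execution:
Initial: c = 8
After step 1 (HALVE(c)): c = 4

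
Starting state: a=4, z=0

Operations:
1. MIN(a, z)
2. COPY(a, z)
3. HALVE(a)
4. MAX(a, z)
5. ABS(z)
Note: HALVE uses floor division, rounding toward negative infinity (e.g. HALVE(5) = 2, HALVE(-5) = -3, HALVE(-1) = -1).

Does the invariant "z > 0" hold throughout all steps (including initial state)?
No, violated at the initial state

The invariant is violated at the initial state (step 0).

State at each step:
Initial: a=4, z=0
After step 1: a=0, z=0
After step 2: a=0, z=0
After step 3: a=0, z=0
After step 4: a=0, z=0
After step 5: a=0, z=0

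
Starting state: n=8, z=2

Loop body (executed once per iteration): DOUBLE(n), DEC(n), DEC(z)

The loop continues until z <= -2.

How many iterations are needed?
4

Tracing iterations:
Initial: n=8, z=2
After iteration 1: n=15, z=1
After iteration 2: n=29, z=0
After iteration 3: n=57, z=-1
After iteration 4: n=113, z=-2
z <= -2 now holds, so the loop exits after 4 iterations.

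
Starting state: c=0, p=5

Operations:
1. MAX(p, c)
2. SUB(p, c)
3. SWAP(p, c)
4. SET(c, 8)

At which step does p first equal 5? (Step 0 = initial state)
Step 0

Tracing p:
Initial: p = 5 ← first occurrence
After step 1: p = 5
After step 2: p = 5
After step 3: p = 0
After step 4: p = 0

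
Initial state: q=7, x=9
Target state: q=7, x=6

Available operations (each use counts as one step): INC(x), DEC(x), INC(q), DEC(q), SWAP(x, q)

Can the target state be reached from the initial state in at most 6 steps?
Yes

Path (3 steps): DEC(x) → DEC(x) → DEC(x)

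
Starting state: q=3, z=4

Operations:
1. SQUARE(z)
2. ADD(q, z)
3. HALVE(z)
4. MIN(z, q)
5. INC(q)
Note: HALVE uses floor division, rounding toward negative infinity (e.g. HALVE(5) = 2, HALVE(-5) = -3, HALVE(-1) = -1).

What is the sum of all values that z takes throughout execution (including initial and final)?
60

Values of z at each step:
Initial: z = 4
After step 1: z = 16
After step 2: z = 16
After step 3: z = 8
After step 4: z = 8
After step 5: z = 8
Sum = 4 + 16 + 16 + 8 + 8 + 8 = 60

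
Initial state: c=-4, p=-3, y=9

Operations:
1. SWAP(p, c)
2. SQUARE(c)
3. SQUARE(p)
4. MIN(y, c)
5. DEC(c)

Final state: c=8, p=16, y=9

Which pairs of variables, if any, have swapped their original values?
None

Comparing initial and final values:
y: 9 → 9
c: -4 → 8
p: -3 → 16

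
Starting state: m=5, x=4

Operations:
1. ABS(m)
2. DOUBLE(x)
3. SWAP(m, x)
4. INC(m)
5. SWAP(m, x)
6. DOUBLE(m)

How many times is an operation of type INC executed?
1

Counting INC operations:
Step 4: INC(m) ← INC
Total: 1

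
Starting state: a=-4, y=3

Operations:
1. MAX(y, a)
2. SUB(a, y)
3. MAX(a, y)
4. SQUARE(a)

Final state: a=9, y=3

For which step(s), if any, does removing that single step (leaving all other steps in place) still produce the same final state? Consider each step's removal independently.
Step(s) 1, 2

Testing removal of each single step:
Without step 1: final = a=9, y=3 (same)
Without step 2: final = a=9, y=3 (same)
Without step 3: final = a=49, y=3 (different)
Without step 4: final = a=3, y=3 (different)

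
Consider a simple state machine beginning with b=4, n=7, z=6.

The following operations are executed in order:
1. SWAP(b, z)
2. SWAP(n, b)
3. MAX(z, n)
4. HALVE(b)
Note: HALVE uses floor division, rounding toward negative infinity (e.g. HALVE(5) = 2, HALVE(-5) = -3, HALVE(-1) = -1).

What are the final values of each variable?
{b: 3, n: 6, z: 6}

Step-by-step execution:
Initial: b=4, n=7, z=6
After step 1 (SWAP(b, z)): b=6, n=7, z=4
After step 2 (SWAP(n, b)): b=7, n=6, z=4
After step 3 (MAX(z, n)): b=7, n=6, z=6
After step 4 (HALVE(b)): b=3, n=6, z=6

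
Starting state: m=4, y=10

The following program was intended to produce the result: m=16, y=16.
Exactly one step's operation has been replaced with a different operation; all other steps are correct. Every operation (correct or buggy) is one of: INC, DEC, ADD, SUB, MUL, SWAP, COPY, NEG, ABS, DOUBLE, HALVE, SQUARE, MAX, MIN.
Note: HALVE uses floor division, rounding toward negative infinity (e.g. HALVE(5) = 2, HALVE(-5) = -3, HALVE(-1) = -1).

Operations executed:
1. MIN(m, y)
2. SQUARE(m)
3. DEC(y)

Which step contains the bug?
Step 3

Trace with buggy code:
Initial: m=4, y=10
After step 1: m=4, y=10
After step 2: m=16, y=10
After step 3: m=16, y=9
Actual final m=16, y=9 ≠ expected m=16, y=16.
Step 3 is the only position where a single-operation replacement can produce the expected result.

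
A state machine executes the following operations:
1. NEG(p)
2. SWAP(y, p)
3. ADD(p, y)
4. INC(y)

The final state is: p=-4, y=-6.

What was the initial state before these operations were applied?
p=7, y=3

Working backwards:
Final state: p=-4, y=-6
Before step 4 (INC(y)): p=-4, y=-7
Before step 3 (ADD(p, y)): p=3, y=-7
Before step 2 (SWAP(y, p)): p=-7, y=3
Before step 1 (NEG(p)): p=7, y=3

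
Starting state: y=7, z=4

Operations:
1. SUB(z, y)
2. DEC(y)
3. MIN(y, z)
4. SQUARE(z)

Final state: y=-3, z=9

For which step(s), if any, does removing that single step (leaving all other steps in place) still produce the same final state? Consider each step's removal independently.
Step(s) 2

Testing removal of each single step:
Without step 1: final = y=4, z=16 (different)
Without step 2: final = y=-3, z=9 (same)
Without step 3: final = y=6, z=9 (different)
Without step 4: final = y=-3, z=-3 (different)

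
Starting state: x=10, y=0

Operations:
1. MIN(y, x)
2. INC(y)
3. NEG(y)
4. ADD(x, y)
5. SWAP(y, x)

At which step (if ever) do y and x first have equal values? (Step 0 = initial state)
Never

y and x never become equal during execution.

Comparing values at each step:
Initial: y=0, x=10
After step 1: y=0, x=10
After step 2: y=1, x=10
After step 3: y=-1, x=10
After step 4: y=-1, x=9
After step 5: y=9, x=-1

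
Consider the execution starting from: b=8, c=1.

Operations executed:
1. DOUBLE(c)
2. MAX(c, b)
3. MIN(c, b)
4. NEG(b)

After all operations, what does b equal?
b = -8

Tracing execution:
Step 1: DOUBLE(c) → b = 8
Step 2: MAX(c, b) → b = 8
Step 3: MIN(c, b) → b = 8
Step 4: NEG(b) → b = -8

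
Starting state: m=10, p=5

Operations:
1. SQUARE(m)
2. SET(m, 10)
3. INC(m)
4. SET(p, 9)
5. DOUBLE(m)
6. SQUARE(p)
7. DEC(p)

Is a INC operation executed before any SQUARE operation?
No

First INC: step 3
First SQUARE: step 1
Since 3 > 1, SQUARE comes first.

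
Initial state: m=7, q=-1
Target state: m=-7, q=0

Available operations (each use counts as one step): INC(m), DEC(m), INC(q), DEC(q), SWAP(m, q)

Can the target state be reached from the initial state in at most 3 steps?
No

The target state cannot be reached within 3 steps.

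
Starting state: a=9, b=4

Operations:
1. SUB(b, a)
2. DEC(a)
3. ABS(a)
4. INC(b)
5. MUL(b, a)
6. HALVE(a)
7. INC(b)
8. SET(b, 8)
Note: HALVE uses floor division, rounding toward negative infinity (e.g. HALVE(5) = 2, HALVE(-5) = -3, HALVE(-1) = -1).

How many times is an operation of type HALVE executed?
1

Counting HALVE operations:
Step 6: HALVE(a) ← HALVE
Total: 1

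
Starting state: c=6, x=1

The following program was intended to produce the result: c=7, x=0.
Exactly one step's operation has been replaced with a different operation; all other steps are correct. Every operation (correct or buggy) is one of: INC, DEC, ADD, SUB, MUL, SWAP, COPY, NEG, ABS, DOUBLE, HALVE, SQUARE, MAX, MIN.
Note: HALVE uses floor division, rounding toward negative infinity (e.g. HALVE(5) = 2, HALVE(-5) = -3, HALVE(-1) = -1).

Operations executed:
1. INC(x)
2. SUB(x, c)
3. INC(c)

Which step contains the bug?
Step 1

Trace with buggy code:
Initial: c=6, x=1
After step 1: c=6, x=2
After step 2: c=6, x=-4
After step 3: c=7, x=-4
Actual final c=7, x=-4 ≠ expected c=7, x=0.
Step 1 is the only position where a single-operation replacement can produce the expected result.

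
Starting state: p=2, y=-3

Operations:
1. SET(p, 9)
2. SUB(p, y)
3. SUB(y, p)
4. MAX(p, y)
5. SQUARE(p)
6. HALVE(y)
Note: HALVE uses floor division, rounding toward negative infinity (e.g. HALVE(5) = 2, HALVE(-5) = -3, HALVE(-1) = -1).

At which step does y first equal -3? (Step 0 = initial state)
Step 0

Tracing y:
Initial: y = -3 ← first occurrence
After step 1: y = -3
After step 2: y = -3
After step 3: y = -15
After step 4: y = -15
After step 5: y = -15
After step 6: y = -8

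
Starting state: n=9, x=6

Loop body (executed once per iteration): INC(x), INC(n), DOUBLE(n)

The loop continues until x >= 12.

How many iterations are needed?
6

Tracing iterations:
Initial: n=9, x=6
After iteration 1: n=20, x=7
After iteration 2: n=42, x=8
After iteration 3: n=86, x=9
After iteration 4: n=174, x=10
After iteration 5: n=350, x=11
After iteration 6: n=702, x=12
x >= 12 now holds, so the loop exits after 6 iterations.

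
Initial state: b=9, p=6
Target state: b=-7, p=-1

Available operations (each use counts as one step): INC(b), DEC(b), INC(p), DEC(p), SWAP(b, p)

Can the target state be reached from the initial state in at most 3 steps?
No

The target state cannot be reached within 3 steps.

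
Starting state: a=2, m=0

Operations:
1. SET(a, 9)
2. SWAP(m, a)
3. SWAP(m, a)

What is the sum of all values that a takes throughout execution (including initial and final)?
20

Values of a at each step:
Initial: a = 2
After step 1: a = 9
After step 2: a = 0
After step 3: a = 9
Sum = 2 + 9 + 0 + 9 = 20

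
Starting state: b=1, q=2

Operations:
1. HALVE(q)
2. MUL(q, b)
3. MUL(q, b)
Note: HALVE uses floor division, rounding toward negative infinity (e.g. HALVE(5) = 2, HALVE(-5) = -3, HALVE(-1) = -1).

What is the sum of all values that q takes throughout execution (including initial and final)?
5

Values of q at each step:
Initial: q = 2
After step 1: q = 1
After step 2: q = 1
After step 3: q = 1
Sum = 2 + 1 + 1 + 1 = 5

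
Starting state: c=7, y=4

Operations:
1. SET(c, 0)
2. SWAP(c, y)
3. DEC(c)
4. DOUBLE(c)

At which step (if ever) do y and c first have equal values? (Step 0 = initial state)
Never

y and c never become equal during execution.

Comparing values at each step:
Initial: y=4, c=7
After step 1: y=4, c=0
After step 2: y=0, c=4
After step 3: y=0, c=3
After step 4: y=0, c=6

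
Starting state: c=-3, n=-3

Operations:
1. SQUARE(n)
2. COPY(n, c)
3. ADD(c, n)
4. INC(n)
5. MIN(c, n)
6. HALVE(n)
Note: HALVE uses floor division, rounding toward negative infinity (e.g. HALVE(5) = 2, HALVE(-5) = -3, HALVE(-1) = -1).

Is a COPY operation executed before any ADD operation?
Yes

First COPY: step 2
First ADD: step 3
Since 2 < 3, COPY comes first.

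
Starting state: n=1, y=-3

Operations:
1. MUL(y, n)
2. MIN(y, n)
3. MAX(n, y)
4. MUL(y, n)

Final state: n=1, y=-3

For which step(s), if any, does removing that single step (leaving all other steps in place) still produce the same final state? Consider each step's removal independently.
Step(s) 1, 2, 3, 4

Testing removal of each single step:
Without step 1: final = n=1, y=-3 (same)
Without step 2: final = n=1, y=-3 (same)
Without step 3: final = n=1, y=-3 (same)
Without step 4: final = n=1, y=-3 (same)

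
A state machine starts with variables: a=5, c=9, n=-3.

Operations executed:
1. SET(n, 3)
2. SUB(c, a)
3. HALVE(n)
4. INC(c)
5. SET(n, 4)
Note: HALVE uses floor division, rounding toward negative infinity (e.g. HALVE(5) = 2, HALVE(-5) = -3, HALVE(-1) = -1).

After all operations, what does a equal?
a = 5

Tracing execution:
Step 1: SET(n, 3) → a = 5
Step 2: SUB(c, a) → a = 5
Step 3: HALVE(n) → a = 5
Step 4: INC(c) → a = 5
Step 5: SET(n, 4) → a = 5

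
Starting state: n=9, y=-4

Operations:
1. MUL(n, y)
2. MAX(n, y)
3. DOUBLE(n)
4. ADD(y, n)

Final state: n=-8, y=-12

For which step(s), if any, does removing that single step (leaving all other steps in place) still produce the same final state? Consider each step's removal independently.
None - removing any single step changes the final result

Testing removal of each single step:
Without step 1: final = n=18, y=14 (different)
Without step 2: final = n=-72, y=-76 (different)
Without step 3: final = n=-4, y=-8 (different)
Without step 4: final = n=-8, y=-4 (different)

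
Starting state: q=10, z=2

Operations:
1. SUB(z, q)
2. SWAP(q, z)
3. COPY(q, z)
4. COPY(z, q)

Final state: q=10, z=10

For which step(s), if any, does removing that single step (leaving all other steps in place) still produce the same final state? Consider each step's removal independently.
Step(s) 1, 4

Testing removal of each single step:
Without step 1: final = q=10, z=10 (same)
Without step 2: final = q=-8, z=-8 (different)
Without step 3: final = q=-8, z=-8 (different)
Without step 4: final = q=10, z=10 (same)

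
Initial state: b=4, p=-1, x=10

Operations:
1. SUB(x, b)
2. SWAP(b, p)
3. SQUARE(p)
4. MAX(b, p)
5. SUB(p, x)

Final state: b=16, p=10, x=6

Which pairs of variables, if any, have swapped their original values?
None

Comparing initial and final values:
p: -1 → 10
b: 4 → 16
x: 10 → 6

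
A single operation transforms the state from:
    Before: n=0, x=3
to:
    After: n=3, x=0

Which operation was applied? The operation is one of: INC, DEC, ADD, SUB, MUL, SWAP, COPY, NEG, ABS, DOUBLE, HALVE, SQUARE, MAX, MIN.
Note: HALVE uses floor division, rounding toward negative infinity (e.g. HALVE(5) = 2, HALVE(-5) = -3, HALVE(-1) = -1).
SWAP(n, x)

Analyzing the change:
Before: n=0, x=3
After: n=3, x=0
Variable n changed from 0 to 3
Variable x changed from 3 to 0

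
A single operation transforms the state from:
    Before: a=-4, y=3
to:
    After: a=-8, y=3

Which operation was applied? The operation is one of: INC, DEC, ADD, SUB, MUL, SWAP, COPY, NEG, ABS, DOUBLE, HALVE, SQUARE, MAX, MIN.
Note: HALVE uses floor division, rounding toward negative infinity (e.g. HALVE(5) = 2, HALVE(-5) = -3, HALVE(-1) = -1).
DOUBLE(a)

Analyzing the change:
Before: a=-4, y=3
After: a=-8, y=3
Variable a changed from -4 to -8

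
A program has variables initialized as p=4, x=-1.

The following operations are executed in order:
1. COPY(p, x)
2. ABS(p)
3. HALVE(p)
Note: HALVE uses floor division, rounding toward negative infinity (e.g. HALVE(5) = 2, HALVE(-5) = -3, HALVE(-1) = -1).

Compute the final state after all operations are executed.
{p: 0, x: -1}

Step-by-step execution:
Initial: p=4, x=-1
After step 1 (COPY(p, x)): p=-1, x=-1
After step 2 (ABS(p)): p=1, x=-1
After step 3 (HALVE(p)): p=0, x=-1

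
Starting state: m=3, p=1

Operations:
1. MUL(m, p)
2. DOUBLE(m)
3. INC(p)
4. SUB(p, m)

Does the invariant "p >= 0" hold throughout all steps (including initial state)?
No, violated after step 4

The invariant is violated after step 4.

State at each step:
Initial: m=3, p=1
After step 1: m=3, p=1
After step 2: m=6, p=1
After step 3: m=6, p=2
After step 4: m=6, p=-4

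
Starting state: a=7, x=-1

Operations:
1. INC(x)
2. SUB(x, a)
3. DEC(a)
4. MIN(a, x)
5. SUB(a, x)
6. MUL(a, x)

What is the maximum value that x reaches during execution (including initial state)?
0

Values of x at each step:
Initial: x = -1
After step 1: x = 0 ← maximum
After step 2: x = -7
After step 3: x = -7
After step 4: x = -7
After step 5: x = -7
After step 6: x = -7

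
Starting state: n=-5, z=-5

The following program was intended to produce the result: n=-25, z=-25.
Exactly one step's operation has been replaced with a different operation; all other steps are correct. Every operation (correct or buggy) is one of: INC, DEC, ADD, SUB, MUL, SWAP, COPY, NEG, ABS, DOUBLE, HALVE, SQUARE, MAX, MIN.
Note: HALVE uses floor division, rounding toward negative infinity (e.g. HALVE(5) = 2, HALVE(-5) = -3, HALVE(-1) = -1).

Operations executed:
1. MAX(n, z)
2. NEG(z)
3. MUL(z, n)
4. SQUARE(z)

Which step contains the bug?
Step 4

Trace with buggy code:
Initial: n=-5, z=-5
After step 1: n=-5, z=-5
After step 2: n=-5, z=5
After step 3: n=-5, z=-25
After step 4: n=-5, z=625
Actual final n=-5, z=625 ≠ expected n=-25, z=-25.
Step 4 is the only position where a single-operation replacement can produce the expected result.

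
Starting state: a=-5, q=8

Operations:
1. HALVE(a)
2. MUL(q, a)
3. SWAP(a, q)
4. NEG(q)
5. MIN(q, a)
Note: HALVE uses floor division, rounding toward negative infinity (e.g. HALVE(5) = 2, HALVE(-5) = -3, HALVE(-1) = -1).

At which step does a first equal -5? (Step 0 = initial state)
Step 0

Tracing a:
Initial: a = -5 ← first occurrence
After step 1: a = -3
After step 2: a = -3
After step 3: a = -24
After step 4: a = -24
After step 5: a = -24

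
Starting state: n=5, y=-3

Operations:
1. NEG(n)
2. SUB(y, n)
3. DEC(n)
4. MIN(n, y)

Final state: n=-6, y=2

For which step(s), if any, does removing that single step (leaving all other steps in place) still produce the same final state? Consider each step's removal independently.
Step(s) 4

Testing removal of each single step:
Without step 1: final = n=-8, y=-8 (different)
Without step 2: final = n=-6, y=-3 (different)
Without step 3: final = n=-5, y=2 (different)
Without step 4: final = n=-6, y=2 (same)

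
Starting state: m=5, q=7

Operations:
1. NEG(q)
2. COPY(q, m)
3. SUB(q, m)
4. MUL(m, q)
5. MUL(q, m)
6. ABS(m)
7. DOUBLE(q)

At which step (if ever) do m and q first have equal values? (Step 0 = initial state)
Step 2

m and q first become equal after step 2.

Comparing values at each step:
Initial: m=5, q=7
After step 1: m=5, q=-7
After step 2: m=5, q=5 ← equal!
After step 3: m=5, q=0
After step 4: m=0, q=0 ← equal!
After step 5: m=0, q=0 ← equal!
After step 6: m=0, q=0 ← equal!
After step 7: m=0, q=0 ← equal!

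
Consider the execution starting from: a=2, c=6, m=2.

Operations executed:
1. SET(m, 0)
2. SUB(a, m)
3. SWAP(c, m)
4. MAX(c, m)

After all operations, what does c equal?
c = 6

Tracing execution:
Step 1: SET(m, 0) → c = 6
Step 2: SUB(a, m) → c = 6
Step 3: SWAP(c, m) → c = 0
Step 4: MAX(c, m) → c = 6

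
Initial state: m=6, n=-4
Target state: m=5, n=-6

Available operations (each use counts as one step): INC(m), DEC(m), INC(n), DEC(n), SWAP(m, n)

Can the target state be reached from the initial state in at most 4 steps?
Yes

Path (3 steps): DEC(m) → DEC(n) → DEC(n)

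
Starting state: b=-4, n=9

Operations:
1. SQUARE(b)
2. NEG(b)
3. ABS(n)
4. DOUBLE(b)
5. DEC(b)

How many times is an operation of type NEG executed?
1

Counting NEG operations:
Step 2: NEG(b) ← NEG
Total: 1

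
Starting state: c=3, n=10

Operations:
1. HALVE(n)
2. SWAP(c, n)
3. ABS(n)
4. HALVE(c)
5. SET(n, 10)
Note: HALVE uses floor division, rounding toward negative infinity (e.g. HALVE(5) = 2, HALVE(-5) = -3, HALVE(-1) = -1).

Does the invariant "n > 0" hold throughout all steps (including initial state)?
Yes

The invariant holds at every step.

State at each step:
Initial: c=3, n=10
After step 1: c=3, n=5
After step 2: c=5, n=3
After step 3: c=5, n=3
After step 4: c=2, n=3
After step 5: c=2, n=10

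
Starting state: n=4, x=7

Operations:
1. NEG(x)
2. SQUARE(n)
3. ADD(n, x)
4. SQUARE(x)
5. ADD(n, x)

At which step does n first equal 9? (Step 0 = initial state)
Step 3

Tracing n:
Initial: n = 4
After step 1: n = 4
After step 2: n = 16
After step 3: n = 9 ← first occurrence
After step 4: n = 9
After step 5: n = 58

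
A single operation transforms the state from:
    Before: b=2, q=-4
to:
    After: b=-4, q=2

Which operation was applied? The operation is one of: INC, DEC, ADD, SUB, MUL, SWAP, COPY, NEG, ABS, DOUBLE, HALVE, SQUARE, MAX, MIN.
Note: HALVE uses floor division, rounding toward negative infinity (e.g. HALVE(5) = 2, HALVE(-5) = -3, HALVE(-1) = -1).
SWAP(q, b)

Analyzing the change:
Before: b=2, q=-4
After: b=-4, q=2
Variable q changed from -4 to 2
Variable b changed from 2 to -4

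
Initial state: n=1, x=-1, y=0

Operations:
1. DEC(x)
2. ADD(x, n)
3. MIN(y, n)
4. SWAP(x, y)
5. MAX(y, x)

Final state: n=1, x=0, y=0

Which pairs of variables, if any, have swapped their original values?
None

Comparing initial and final values:
n: 1 → 1
y: 0 → 0
x: -1 → 0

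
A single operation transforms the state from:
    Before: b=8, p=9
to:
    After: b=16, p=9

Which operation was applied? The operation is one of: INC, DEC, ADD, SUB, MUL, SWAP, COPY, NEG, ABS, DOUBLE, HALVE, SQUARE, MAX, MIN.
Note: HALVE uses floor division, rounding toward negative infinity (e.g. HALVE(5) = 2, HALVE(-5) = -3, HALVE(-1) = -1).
DOUBLE(b)

Analyzing the change:
Before: b=8, p=9
After: b=16, p=9
Variable b changed from 8 to 16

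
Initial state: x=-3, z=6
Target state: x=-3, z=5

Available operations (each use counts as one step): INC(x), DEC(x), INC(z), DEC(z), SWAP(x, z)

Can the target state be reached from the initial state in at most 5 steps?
Yes

Path (1 step): DEC(z)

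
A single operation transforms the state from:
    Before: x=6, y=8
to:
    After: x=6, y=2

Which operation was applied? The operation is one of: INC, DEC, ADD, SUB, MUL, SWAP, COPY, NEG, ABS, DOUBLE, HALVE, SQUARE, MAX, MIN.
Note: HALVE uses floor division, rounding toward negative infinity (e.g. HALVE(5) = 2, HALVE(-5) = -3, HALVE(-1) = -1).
SUB(y, x)

Analyzing the change:
Before: x=6, y=8
After: x=6, y=2
Variable y changed from 8 to 2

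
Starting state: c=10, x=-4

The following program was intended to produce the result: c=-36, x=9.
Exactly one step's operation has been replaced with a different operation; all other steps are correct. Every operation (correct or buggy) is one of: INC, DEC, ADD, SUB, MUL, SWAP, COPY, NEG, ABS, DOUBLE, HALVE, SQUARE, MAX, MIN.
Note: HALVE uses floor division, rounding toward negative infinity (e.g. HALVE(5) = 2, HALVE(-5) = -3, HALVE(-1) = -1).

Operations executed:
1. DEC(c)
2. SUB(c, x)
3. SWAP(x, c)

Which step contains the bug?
Step 2

Trace with buggy code:
Initial: c=10, x=-4
After step 1: c=9, x=-4
After step 2: c=13, x=-4
After step 3: c=-4, x=13
Actual final c=-4, x=13 ≠ expected c=-36, x=9.
Step 2 is the only position where a single-operation replacement can produce the expected result.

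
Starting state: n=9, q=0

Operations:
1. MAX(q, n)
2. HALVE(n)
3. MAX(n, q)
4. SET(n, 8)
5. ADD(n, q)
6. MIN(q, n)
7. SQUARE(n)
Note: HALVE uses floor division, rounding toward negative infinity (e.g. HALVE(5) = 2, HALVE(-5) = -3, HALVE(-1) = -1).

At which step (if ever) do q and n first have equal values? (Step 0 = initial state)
Step 1

q and n first become equal after step 1.

Comparing values at each step:
Initial: q=0, n=9
After step 1: q=9, n=9 ← equal!
After step 2: q=9, n=4
After step 3: q=9, n=9 ← equal!
After step 4: q=9, n=8
After step 5: q=9, n=17
After step 6: q=9, n=17
After step 7: q=9, n=289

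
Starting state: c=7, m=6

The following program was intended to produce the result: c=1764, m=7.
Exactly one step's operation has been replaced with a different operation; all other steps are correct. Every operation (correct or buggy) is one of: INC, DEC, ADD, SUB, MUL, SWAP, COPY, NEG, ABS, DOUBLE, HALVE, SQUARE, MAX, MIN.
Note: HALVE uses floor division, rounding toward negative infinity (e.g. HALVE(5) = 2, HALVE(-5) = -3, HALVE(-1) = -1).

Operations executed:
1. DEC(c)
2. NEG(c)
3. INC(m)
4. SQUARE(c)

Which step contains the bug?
Step 1

Trace with buggy code:
Initial: c=7, m=6
After step 1: c=6, m=6
After step 2: c=-6, m=6
After step 3: c=-6, m=7
After step 4: c=36, m=7
Actual final c=36, m=7 ≠ expected c=1764, m=7.
Step 1 is the only position where a single-operation replacement can produce the expected result.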